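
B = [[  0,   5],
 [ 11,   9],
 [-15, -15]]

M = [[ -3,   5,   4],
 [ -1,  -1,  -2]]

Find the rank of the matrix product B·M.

First compute BM:
[[ -5,  -5, -10],
 [-42,  46,  26],
 [ 60, -60, -30]]
Now row reduce the product.
R2 ← R2 − (42/5)·R1: [0, 88, 110]
R3 ← R3 + (12)·R1: [0, -120, -150]
R3 ← R3 + (15/11)·R2: [0, 0, 0]
2 nonzero rows, so rank(BM) = 2.

2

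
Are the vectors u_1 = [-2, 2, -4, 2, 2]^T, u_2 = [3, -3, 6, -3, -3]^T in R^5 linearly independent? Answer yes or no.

no

Form the matrix with these vectors as rows and row reduce.
R2 ← R2 + (3/2)·R1: [0, 0, 0, 0, 0]
1 nonzero row, so the 2 vectors span a space of dimension 1.
Since 1 < 2, the vectors are linearly dependent.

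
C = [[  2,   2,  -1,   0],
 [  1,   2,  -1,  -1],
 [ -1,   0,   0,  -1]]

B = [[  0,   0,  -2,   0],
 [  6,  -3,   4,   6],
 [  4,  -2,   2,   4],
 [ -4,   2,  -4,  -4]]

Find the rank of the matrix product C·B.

2

First compute CB:
[[  8,  -4,   2,   8],
 [ 12,  -6,   8,  12],
 [  4,  -2,   6,   4]]
Now row reduce the product.
R2 ← R2 − (3/2)·R1: [0, 0, 5, 0]
R3 ← R3 − (1/2)·R1: [0, 0, 5, 0]
R3 ← R3 − R2: [0, 0, 0, 0]
2 nonzero rows, so rank(CB) = 2.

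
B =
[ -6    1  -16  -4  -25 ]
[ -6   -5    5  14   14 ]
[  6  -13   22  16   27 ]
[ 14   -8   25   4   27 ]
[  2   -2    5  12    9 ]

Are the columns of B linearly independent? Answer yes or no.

no

Row reduce B to echelon form.
R2 ← R2 − R1: [0, -6, 21, 18, 39]
R3 ← R3 + R1: [0, -12, 6, 12, 2]
R4 ← R4 + (7/3)·R1: [0, -17/3, -37/3, -16/3, -94/3]
R5 ← R5 + (1/3)·R1: [0, -5/3, -1/3, 32/3, 2/3]
R3 ← R3 − (2)·R2: [0, 0, -36, -24, -76]
R4 ← R4 − (17/18)·R2: [0, 0, -193/6, -67/3, -409/6]
R5 ← R5 − (5/18)·R2: [0, 0, -37/6, 17/3, -61/6]
R4 ← R4 − (193/216)·R3: [0, 0, 0, -8/9, -7/27]
R5 ← R5 − (37/216)·R3: [0, 0, 0, 88/9, 77/27]
R5 ← R5 + (11)·R4: [0, 0, 0, 0, 0]
4 pivots among 5 columns.
Only 4 < 5 pivot columns, so the columns are linearly dependent.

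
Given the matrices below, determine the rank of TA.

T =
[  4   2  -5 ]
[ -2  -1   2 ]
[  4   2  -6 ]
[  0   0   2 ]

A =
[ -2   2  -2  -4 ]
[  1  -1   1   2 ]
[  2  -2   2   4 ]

First compute TA:
[[-16,  16, -16, -32],
 [  7,  -7,   7,  14],
 [-18,  18, -18, -36],
 [  4,  -4,   4,   8]]
Now row reduce the product.
R2 ← R2 + (7/16)·R1: [0, 0, 0, 0]
R3 ← R3 − (9/8)·R1: [0, 0, 0, 0]
R4 ← R4 + (1/4)·R1: [0, 0, 0, 0]
1 nonzero row, so rank(TA) = 1.

1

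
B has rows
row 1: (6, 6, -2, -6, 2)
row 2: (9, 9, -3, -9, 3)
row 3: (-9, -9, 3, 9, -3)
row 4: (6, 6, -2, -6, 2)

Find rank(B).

Row reduce to echelon form.
R2 ← R2 − (3/2)·R1: [0, 0, 0, 0, 0]
R3 ← R3 + (3/2)·R1: [0, 0, 0, 0, 0]
R4 ← R4 − R1: [0, 0, 0, 0, 0]
Echelon form has 1 nonzero row, so rank(B) = 1.

1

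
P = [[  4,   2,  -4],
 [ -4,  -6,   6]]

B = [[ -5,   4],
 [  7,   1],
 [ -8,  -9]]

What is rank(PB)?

First compute PB:
[[ 26,  54],
 [-70, -76]]
Now row reduce the product.
R2 ← R2 + (35/13)·R1: [0, 902/13]
2 nonzero rows, so rank(PB) = 2.

2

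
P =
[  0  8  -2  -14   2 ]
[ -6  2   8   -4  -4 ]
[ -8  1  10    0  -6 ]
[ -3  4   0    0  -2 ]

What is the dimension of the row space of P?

Row reduce to echelon form.
Swap R1 ↔ R2
R3 ← R3 − (4/3)·R1: [0, -5/3, -2/3, 16/3, -2/3]
R4 ← R4 − (1/2)·R1: [0, 3, -4, 2, 0]
R3 ← R3 + (5/24)·R2: [0, 0, -13/12, 29/12, -1/4]
R4 ← R4 − (3/8)·R2: [0, 0, -13/4, 29/4, -3/4]
R4 ← R4 − (3)·R3: [0, 0, 0, 0, 0]
Echelon form has 3 nonzero rows, so rank(P) = 3.
The row space has dimension equal to the rank: 3.

3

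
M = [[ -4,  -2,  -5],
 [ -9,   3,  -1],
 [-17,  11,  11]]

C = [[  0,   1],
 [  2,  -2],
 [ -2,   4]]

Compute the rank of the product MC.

2

First compute MC:
[[  6, -20],
 [  8, -19],
 [  0,   5]]
Now row reduce the product.
R2 ← R2 − (4/3)·R1: [0, 23/3]
R3 ← R3 − (15/23)·R2: [0, 0]
2 nonzero rows, so rank(MC) = 2.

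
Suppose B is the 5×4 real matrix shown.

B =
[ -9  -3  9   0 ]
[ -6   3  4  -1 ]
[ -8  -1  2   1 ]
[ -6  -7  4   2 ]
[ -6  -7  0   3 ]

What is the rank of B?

Row reduce to echelon form.
R2 ← R2 − (2/3)·R1: [0, 5, -2, -1]
R3 ← R3 − (8/9)·R1: [0, 5/3, -6, 1]
R4 ← R4 − (2/3)·R1: [0, -5, -2, 2]
R5 ← R5 − (2/3)·R1: [0, -5, -6, 3]
R3 ← R3 − (1/3)·R2: [0, 0, -16/3, 4/3]
R4 ← R4 + R2: [0, 0, -4, 1]
R5 ← R5 + R2: [0, 0, -8, 2]
R4 ← R4 − (3/4)·R3: [0, 0, 0, 0]
R5 ← R5 − (3/2)·R3: [0, 0, 0, 0]
Echelon form has 3 nonzero rows, so rank(B) = 3.

3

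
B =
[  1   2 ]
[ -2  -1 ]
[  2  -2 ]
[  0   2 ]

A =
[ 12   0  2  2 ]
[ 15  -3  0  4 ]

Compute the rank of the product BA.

2

First compute BA:
[[ 42,  -6,   2,  10],
 [-39,   3,  -4,  -8],
 [ -6,   6,   4,  -4],
 [ 30,  -6,   0,   8]]
Now row reduce the product.
R2 ← R2 + (13/14)·R1: [0, -18/7, -15/7, 9/7]
R3 ← R3 + (1/7)·R1: [0, 36/7, 30/7, -18/7]
R4 ← R4 − (5/7)·R1: [0, -12/7, -10/7, 6/7]
R3 ← R3 + (2)·R2: [0, 0, 0, 0]
R4 ← R4 − (2/3)·R2: [0, 0, 0, 0]
2 nonzero rows, so rank(BA) = 2.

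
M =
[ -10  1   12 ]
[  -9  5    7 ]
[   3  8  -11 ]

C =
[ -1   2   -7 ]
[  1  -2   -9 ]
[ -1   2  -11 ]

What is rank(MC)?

2

First compute MC:
[[ -1,   2, -71],
 [  7, -14, -59],
 [ 16, -32,  28]]
Now row reduce the product.
R2 ← R2 + (7)·R1: [0, 0, -556]
R3 ← R3 + (16)·R1: [0, 0, -1108]
R3 ← R3 − (277/139)·R2: [0, 0, 0]
2 nonzero rows, so rank(MC) = 2.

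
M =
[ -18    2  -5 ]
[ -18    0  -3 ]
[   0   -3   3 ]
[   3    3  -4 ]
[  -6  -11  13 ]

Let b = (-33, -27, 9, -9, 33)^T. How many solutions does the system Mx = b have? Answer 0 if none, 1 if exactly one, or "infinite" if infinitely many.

1

Row reduce the augmented matrix [M | b].
R2 ← R2 − R1: [0, -2, 2, 6]
R4 ← R4 + (1/6)·R1: [0, 10/3, -29/6, -29/2]
R5 ← R5 − (1/3)·R1: [0, -35/3, 44/3, 44]
R3 ← R3 − (3/2)·R2: [0, 0, 0, 0]
R4 ← R4 + (5/3)·R2: [0, 0, -3/2, -9/2]
R5 ← R5 − (35/6)·R2: [0, 0, 3, 9]
Swap R3 ↔ R4
R5 ← R5 + (2)·R3: [0, 0, 0, 0]
The echelon form has 3 nonzero rows, and every pivot lies in the first 3 columns, so rank(M) = rank([M|b]) = 3.
The system is consistent.
rank = 3 = number of unknowns, so the solution is unique.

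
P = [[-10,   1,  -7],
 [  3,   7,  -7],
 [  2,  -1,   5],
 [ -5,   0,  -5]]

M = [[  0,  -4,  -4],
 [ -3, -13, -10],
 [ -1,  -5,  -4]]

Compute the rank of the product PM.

First compute PM:
[[  4,  62,  58],
 [-14, -68, -54],
 [ -2, -20, -18],
 [  5,  45,  40]]
Now row reduce the product.
R2 ← R2 + (7/2)·R1: [0, 149, 149]
R3 ← R3 + (1/2)·R1: [0, 11, 11]
R4 ← R4 − (5/4)·R1: [0, -65/2, -65/2]
R3 ← R3 − (11/149)·R2: [0, 0, 0]
R4 ← R4 + (65/298)·R2: [0, 0, 0]
2 nonzero rows, so rank(PM) = 2.

2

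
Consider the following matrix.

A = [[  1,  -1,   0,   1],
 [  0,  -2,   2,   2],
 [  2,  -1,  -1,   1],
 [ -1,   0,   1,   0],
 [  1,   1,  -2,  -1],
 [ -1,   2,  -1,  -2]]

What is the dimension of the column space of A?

2

Row reduce to echelon form.
R3 ← R3 − (2)·R1: [0, 1, -1, -1]
R4 ← R4 + R1: [0, -1, 1, 1]
R5 ← R5 − R1: [0, 2, -2, -2]
R6 ← R6 + R1: [0, 1, -1, -1]
R3 ← R3 + (1/2)·R2: [0, 0, 0, 0]
R4 ← R4 − (1/2)·R2: [0, 0, 0, 0]
R5 ← R5 + R2: [0, 0, 0, 0]
R6 ← R6 + (1/2)·R2: [0, 0, 0, 0]
Echelon form has 2 nonzero rows, so rank(A) = 2.
The column space has dimension equal to the rank: 2.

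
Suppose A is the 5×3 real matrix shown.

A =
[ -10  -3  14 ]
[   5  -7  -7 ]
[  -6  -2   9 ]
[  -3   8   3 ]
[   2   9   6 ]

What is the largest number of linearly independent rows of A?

Row reduce to echelon form.
R2 ← R2 + (1/2)·R1: [0, -17/2, 0]
R3 ← R3 − (3/5)·R1: [0, -1/5, 3/5]
R4 ← R4 − (3/10)·R1: [0, 89/10, -6/5]
R5 ← R5 + (1/5)·R1: [0, 42/5, 44/5]
R3 ← R3 − (2/85)·R2: [0, 0, 3/5]
R4 ← R4 + (89/85)·R2: [0, 0, -6/5]
R5 ← R5 + (84/85)·R2: [0, 0, 44/5]
R4 ← R4 + (2)·R3: [0, 0, 0]
R5 ← R5 − (44/3)·R3: [0, 0, 0]
Echelon form has 3 nonzero rows, so rank(A) = 3.
The rank gives the maximum number of linearly independent rows: 3.

3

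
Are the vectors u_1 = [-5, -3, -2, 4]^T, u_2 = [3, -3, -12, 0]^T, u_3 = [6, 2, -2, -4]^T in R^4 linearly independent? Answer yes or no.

Form the matrix with these vectors as rows and row reduce.
R2 ← R2 + (3/5)·R1: [0, -24/5, -66/5, 12/5]
R3 ← R3 + (6/5)·R1: [0, -8/5, -22/5, 4/5]
R3 ← R3 − (1/3)·R2: [0, 0, 0, 0]
2 nonzero rows, so the 3 vectors span a space of dimension 2.
Since 2 < 3, the vectors are linearly dependent.

no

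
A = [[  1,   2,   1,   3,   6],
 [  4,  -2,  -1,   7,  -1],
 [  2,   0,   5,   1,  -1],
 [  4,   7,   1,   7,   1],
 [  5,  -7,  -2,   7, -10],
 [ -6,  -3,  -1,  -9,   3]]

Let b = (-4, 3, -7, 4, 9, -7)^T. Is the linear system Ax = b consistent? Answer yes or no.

no

Row reduce the augmented matrix [A | b].
R2 ← R2 − (4)·R1: [0, -10, -5, -5, -25, 19]
R3 ← R3 − (2)·R1: [0, -4, 3, -5, -13, 1]
R4 ← R4 − (4)·R1: [0, -1, -3, -5, -23, 20]
R5 ← R5 − (5)·R1: [0, -17, -7, -8, -40, 29]
R6 ← R6 + (6)·R1: [0, 9, 5, 9, 39, -31]
R3 ← R3 − (2/5)·R2: [0, 0, 5, -3, -3, -33/5]
R4 ← R4 − (1/10)·R2: [0, 0, -5/2, -9/2, -41/2, 181/10]
R5 ← R5 − (17/10)·R2: [0, 0, 3/2, 1/2, 5/2, -33/10]
R6 ← R6 + (9/10)·R2: [0, 0, 1/2, 9/2, 33/2, -139/10]
R4 ← R4 + (1/2)·R3: [0, 0, 0, -6, -22, 74/5]
R5 ← R5 − (3/10)·R3: [0, 0, 0, 7/5, 17/5, -33/25]
R6 ← R6 − (1/10)·R3: [0, 0, 0, 24/5, 84/5, -331/25]
R5 ← R5 + (7/30)·R4: [0, 0, 0, 0, -26/15, 32/15]
R6 ← R6 + (4/5)·R4: [0, 0, 0, 0, -4/5, -7/5]
R6 ← R6 − (6/13)·R5: [0, 0, 0, 0, 0, -31/13]
The echelon form has 6 nonzero rows; the last pivot sits in the augmented column, so rank(A) = 5 but rank([A|b]) = 6.
Since the ranks differ, the system is inconsistent.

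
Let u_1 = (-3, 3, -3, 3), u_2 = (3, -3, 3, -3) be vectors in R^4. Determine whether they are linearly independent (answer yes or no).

Form the matrix with these vectors as rows and row reduce.
R2 ← R2 + R1: [0, 0, 0, 0]
1 nonzero row, so the 2 vectors span a space of dimension 1.
Since 1 < 2, the vectors are linearly dependent.

no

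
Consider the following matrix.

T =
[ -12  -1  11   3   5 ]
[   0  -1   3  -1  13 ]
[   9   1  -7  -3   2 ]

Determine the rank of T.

Row reduce to echelon form.
R3 ← R3 + (3/4)·R1: [0, 1/4, 5/4, -3/4, 23/4]
R3 ← R3 + (1/4)·R2: [0, 0, 2, -1, 9]
Echelon form has 3 nonzero rows, so rank(T) = 3.

3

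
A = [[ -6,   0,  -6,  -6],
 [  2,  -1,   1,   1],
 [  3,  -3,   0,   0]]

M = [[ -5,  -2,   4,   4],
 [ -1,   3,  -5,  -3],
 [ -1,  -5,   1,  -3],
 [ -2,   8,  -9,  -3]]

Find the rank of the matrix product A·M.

First compute AM:
[[ 48,  -6,  24,  12],
 [-12,  -4,   5,   5],
 [-12, -15,  27,  21]]
Now row reduce the product.
R2 ← R2 + (1/4)·R1: [0, -11/2, 11, 8]
R3 ← R3 + (1/4)·R1: [0, -33/2, 33, 24]
R3 ← R3 − (3)·R2: [0, 0, 0, 0]
2 nonzero rows, so rank(AM) = 2.

2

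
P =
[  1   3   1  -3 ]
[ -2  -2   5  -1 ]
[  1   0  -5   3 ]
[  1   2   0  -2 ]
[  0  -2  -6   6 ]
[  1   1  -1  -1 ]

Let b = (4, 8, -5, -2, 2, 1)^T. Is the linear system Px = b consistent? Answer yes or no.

Row reduce the augmented matrix [P | b].
R2 ← R2 + (2)·R1: [0, 4, 7, -7, 16]
R3 ← R3 − R1: [0, -3, -6, 6, -9]
R4 ← R4 − R1: [0, -1, -1, 1, -6]
R6 ← R6 − R1: [0, -2, -2, 2, -3]
R3 ← R3 + (3/4)·R2: [0, 0, -3/4, 3/4, 3]
R4 ← R4 + (1/4)·R2: [0, 0, 3/4, -3/4, -2]
R5 ← R5 + (1/2)·R2: [0, 0, -5/2, 5/2, 10]
R6 ← R6 + (1/2)·R2: [0, 0, 3/2, -3/2, 5]
R4 ← R4 + R3: [0, 0, 0, 0, 1]
R5 ← R5 − (10/3)·R3: [0, 0, 0, 0, 0]
R6 ← R6 + (2)·R3: [0, 0, 0, 0, 11]
R6 ← R6 − (11)·R4: [0, 0, 0, 0, 0]
The echelon form has 4 nonzero rows; the last pivot sits in the augmented column, so rank(P) = 3 but rank([P|b]) = 4.
Since the ranks differ, the system is inconsistent.

no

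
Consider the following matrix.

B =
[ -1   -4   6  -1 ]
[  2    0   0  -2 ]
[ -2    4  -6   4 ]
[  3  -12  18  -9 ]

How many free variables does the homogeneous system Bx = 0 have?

Row reduce to echelon form.
R2 ← R2 + (2)·R1: [0, -8, 12, -4]
R3 ← R3 − (2)·R1: [0, 12, -18, 6]
R4 ← R4 + (3)·R1: [0, -24, 36, -12]
R3 ← R3 + (3/2)·R2: [0, 0, 0, 0]
R4 ← R4 − (3)·R2: [0, 0, 0, 0]
2 nonzero rows, so rank(B) = 2.
B has 4 columns; by rank–nullity, nullity = 4 − 2 = 2.

2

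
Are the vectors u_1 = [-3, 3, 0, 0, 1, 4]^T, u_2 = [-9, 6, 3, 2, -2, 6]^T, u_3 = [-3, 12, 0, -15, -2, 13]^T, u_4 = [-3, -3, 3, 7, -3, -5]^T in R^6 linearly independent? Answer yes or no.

no

Form the matrix with these vectors as rows and row reduce.
R2 ← R2 − (3)·R1: [0, -3, 3, 2, -5, -6]
R3 ← R3 − R1: [0, 9, 0, -15, -3, 9]
R4 ← R4 − R1: [0, -6, 3, 7, -4, -9]
R3 ← R3 + (3)·R2: [0, 0, 9, -9, -18, -9]
R4 ← R4 − (2)·R2: [0, 0, -3, 3, 6, 3]
R4 ← R4 + (1/3)·R3: [0, 0, 0, 0, 0, 0]
3 nonzero rows, so the 4 vectors span a space of dimension 3.
Since 3 < 4, the vectors are linearly dependent.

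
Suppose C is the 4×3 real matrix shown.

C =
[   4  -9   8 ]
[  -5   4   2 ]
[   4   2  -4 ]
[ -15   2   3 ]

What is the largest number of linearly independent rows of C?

3

Row reduce to echelon form.
R2 ← R2 + (5/4)·R1: [0, -29/4, 12]
R3 ← R3 − R1: [0, 11, -12]
R4 ← R4 + (15/4)·R1: [0, -127/4, 33]
R3 ← R3 + (44/29)·R2: [0, 0, 180/29]
R4 ← R4 − (127/29)·R2: [0, 0, -567/29]
R4 ← R4 + (63/20)·R3: [0, 0, 0]
Echelon form has 3 nonzero rows, so rank(C) = 3.
The rank gives the maximum number of linearly independent rows: 3.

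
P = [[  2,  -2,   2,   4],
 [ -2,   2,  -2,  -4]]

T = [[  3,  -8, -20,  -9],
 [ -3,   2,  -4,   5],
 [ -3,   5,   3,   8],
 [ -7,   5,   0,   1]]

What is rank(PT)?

1

First compute PT:
[[-22,  10, -26,  -8],
 [ 22, -10,  26,   8]]
Now row reduce the product.
R2 ← R2 + R1: [0, 0, 0, 0]
1 nonzero row, so rank(PT) = 1.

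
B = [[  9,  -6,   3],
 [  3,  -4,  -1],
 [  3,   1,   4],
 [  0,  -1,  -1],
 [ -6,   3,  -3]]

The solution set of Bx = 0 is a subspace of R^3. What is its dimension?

Row reduce to echelon form.
R2 ← R2 − (1/3)·R1: [0, -2, -2]
R3 ← R3 − (1/3)·R1: [0, 3, 3]
R5 ← R5 + (2/3)·R1: [0, -1, -1]
R3 ← R3 + (3/2)·R2: [0, 0, 0]
R4 ← R4 − (1/2)·R2: [0, 0, 0]
R5 ← R5 − (1/2)·R2: [0, 0, 0]
2 nonzero rows, so rank(B) = 2.
B has 3 columns; by rank–nullity, nullity = 3 − 2 = 1.

1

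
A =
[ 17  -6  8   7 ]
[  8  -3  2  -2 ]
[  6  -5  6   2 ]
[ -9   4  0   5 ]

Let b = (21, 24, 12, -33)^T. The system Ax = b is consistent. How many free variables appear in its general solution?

Row reduce the augmented matrix [A | b].
R2 ← R2 − (8/17)·R1: [0, -3/17, -30/17, -90/17, 240/17]
R3 ← R3 − (6/17)·R1: [0, -49/17, 54/17, -8/17, 78/17]
R4 ← R4 + (9/17)·R1: [0, 14/17, 72/17, 148/17, -372/17]
R3 ← R3 − (49/3)·R2: [0, 0, 32, 86, -226]
R4 ← R4 + (14/3)·R2: [0, 0, -4, -16, 44]
R4 ← R4 + (1/8)·R3: [0, 0, 0, -21/4, 63/4]
The echelon form has 4 nonzero rows, and every pivot lies in the first 4 columns, so rank(A) = rank([A|b]) = 4.
The system is consistent.
Free variables = (unknowns) − (rank) = 4 − 4 = 0.

0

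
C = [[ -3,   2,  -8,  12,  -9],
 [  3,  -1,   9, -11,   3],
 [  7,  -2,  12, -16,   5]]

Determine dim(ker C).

2

Row reduce to echelon form.
R2 ← R2 + R1: [0, 1, 1, 1, -6]
R3 ← R3 + (7/3)·R1: [0, 8/3, -20/3, 12, -16]
R3 ← R3 − (8/3)·R2: [0, 0, -28/3, 28/3, 0]
3 nonzero rows, so rank(C) = 3.
C has 5 columns; by rank–nullity, nullity = 5 − 3 = 2.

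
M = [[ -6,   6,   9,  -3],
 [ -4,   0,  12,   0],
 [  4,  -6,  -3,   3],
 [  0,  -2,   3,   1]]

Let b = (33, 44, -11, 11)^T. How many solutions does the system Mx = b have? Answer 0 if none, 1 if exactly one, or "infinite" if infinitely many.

Row reduce the augmented matrix [M | b].
R2 ← R2 − (2/3)·R1: [0, -4, 6, 2, 22]
R3 ← R3 + (2/3)·R1: [0, -2, 3, 1, 11]
R3 ← R3 − (1/2)·R2: [0, 0, 0, 0, 0]
R4 ← R4 − (1/2)·R2: [0, 0, 0, 0, 0]
The echelon form has 2 nonzero rows, and every pivot lies in the first 4 columns, so rank(M) = rank([M|b]) = 2.
The system is consistent.
rank = 2 < 4 unknowns, so there are infinitely many solutions.

infinite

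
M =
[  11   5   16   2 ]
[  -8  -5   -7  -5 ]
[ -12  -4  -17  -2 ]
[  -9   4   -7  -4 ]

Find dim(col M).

4

Row reduce to echelon form.
R2 ← R2 + (8/11)·R1: [0, -15/11, 51/11, -39/11]
R3 ← R3 + (12/11)·R1: [0, 16/11, 5/11, 2/11]
R4 ← R4 + (9/11)·R1: [0, 89/11, 67/11, -26/11]
R3 ← R3 + (16/15)·R2: [0, 0, 27/5, -18/5]
R4 ← R4 + (89/15)·R2: [0, 0, 168/5, -117/5]
R4 ← R4 − (56/9)·R3: [0, 0, 0, -1]
Echelon form has 4 nonzero rows, so rank(M) = 4.
The column space has dimension equal to the rank: 4.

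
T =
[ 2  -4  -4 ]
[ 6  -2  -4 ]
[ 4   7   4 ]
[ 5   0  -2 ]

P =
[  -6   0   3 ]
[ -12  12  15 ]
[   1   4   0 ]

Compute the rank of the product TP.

2

First compute TP:
[[ 32, -64, -54],
 [-16, -40, -12],
 [-104, 100, 117],
 [-32,  -8,  15]]
Now row reduce the product.
R2 ← R2 + (1/2)·R1: [0, -72, -39]
R3 ← R3 + (13/4)·R1: [0, -108, -117/2]
R4 ← R4 + R1: [0, -72, -39]
R3 ← R3 − (3/2)·R2: [0, 0, 0]
R4 ← R4 − R2: [0, 0, 0]
2 nonzero rows, so rank(TP) = 2.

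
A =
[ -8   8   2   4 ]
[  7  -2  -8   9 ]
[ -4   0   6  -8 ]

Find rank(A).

Row reduce to echelon form.
R2 ← R2 + (7/8)·R1: [0, 5, -25/4, 25/2]
R3 ← R3 − (1/2)·R1: [0, -4, 5, -10]
R3 ← R3 + (4/5)·R2: [0, 0, 0, 0]
Echelon form has 2 nonzero rows, so rank(A) = 2.

2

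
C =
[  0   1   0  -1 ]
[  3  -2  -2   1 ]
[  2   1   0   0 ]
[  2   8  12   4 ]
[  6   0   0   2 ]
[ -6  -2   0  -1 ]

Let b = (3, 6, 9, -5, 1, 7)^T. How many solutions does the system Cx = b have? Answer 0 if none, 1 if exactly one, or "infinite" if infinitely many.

Row reduce the augmented matrix [C | b].
Swap R1 ↔ R2
R3 ← R3 − (2/3)·R1: [0, 7/3, 4/3, -2/3, 5]
R4 ← R4 − (2/3)·R1: [0, 28/3, 40/3, 10/3, -9]
R5 ← R5 − (2)·R1: [0, 4, 4, 0, -11]
R6 ← R6 + (2)·R1: [0, -6, -4, 1, 19]
R3 ← R3 − (7/3)·R2: [0, 0, 4/3, 5/3, -2]
R4 ← R4 − (28/3)·R2: [0, 0, 40/3, 38/3, -37]
R5 ← R5 − (4)·R2: [0, 0, 4, 4, -23]
R6 ← R6 + (6)·R2: [0, 0, -4, -5, 37]
R4 ← R4 − (10)·R3: [0, 0, 0, -4, -17]
R5 ← R5 − (3)·R3: [0, 0, 0, -1, -17]
R6 ← R6 + (3)·R3: [0, 0, 0, 0, 31]
R5 ← R5 − (1/4)·R4: [0, 0, 0, 0, -51/4]
R6 ← R6 + (124/51)·R5: [0, 0, 0, 0, 0]
The echelon form has 5 nonzero rows; the last pivot sits in the augmented column, so rank(C) = 4 but rank([C|b]) = 5.
Since the ranks differ, the system is inconsistent.
It has no solutions.

0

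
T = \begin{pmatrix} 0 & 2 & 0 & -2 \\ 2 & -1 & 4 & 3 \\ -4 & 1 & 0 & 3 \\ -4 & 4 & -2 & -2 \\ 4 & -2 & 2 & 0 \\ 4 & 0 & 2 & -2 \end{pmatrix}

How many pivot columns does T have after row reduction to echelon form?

Row reduce to echelon form.
Swap R1 ↔ R2
R3 ← R3 + (2)·R1: [0, -1, 8, 9]
R4 ← R4 + (2)·R1: [0, 2, 6, 4]
R5 ← R5 − (2)·R1: [0, 0, -6, -6]
R6 ← R6 − (2)·R1: [0, 2, -6, -8]
R3 ← R3 + (1/2)·R2: [0, 0, 8, 8]
R4 ← R4 − R2: [0, 0, 6, 6]
R6 ← R6 − R2: [0, 0, -6, -6]
R4 ← R4 − (3/4)·R3: [0, 0, 0, 0]
R5 ← R5 + (3/4)·R3: [0, 0, 0, 0]
R6 ← R6 + (3/4)·R3: [0, 0, 0, 0]
Echelon form has 3 nonzero rows, so rank(T) = 3.
Each nonzero row contributes one pivot column: 3 pivot columns.

3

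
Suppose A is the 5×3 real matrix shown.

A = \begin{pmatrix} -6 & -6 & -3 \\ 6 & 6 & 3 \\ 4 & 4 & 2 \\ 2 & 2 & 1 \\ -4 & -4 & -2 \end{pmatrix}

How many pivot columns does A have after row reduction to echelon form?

1

Row reduce to echelon form.
R2 ← R2 + R1: [0, 0, 0]
R3 ← R3 + (2/3)·R1: [0, 0, 0]
R4 ← R4 + (1/3)·R1: [0, 0, 0]
R5 ← R5 − (2/3)·R1: [0, 0, 0]
Echelon form has 1 nonzero row, so rank(A) = 1.
Each nonzero row contributes one pivot column: 1 pivot columns.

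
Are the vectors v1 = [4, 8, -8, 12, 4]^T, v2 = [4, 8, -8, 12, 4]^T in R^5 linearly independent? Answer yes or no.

no

Form the matrix with these vectors as rows and row reduce.
R2 ← R2 − R1: [0, 0, 0, 0, 0]
1 nonzero row, so the 2 vectors span a space of dimension 1.
Since 1 < 2, the vectors are linearly dependent.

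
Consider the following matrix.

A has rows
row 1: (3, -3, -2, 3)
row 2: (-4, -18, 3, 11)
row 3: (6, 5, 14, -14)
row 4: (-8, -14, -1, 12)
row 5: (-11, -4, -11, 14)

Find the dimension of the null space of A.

Row reduce to echelon form.
R2 ← R2 + (4/3)·R1: [0, -22, 1/3, 15]
R3 ← R3 − (2)·R1: [0, 11, 18, -20]
R4 ← R4 + (8/3)·R1: [0, -22, -19/3, 20]
R5 ← R5 + (11/3)·R1: [0, -15, -55/3, 25]
R3 ← R3 + (1/2)·R2: [0, 0, 109/6, -25/2]
R4 ← R4 − R2: [0, 0, -20/3, 5]
R5 ← R5 − (15/22)·R2: [0, 0, -1225/66, 325/22]
R4 ← R4 + (40/109)·R3: [0, 0, 0, 45/109]
R5 ← R5 + (1225/1199)·R3: [0, 0, 0, 2400/1199]
R5 ← R5 − (160/33)·R4: [0, 0, 0, 0]
4 nonzero rows, so rank(A) = 4.
A has 4 columns; by rank–nullity, nullity = 4 − 4 = 0.

0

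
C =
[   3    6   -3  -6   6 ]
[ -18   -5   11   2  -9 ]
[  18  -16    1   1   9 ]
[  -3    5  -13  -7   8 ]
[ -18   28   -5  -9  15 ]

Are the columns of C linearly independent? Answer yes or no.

Row reduce C to echelon form.
R2 ← R2 + (6)·R1: [0, 31, -7, -34, 27]
R3 ← R3 − (6)·R1: [0, -52, 19, 37, -27]
R4 ← R4 + R1: [0, 11, -16, -13, 14]
R5 ← R5 + (6)·R1: [0, 64, -23, -45, 51]
R3 ← R3 + (52/31)·R2: [0, 0, 225/31, -621/31, 567/31]
R4 ← R4 − (11/31)·R2: [0, 0, -419/31, -29/31, 137/31]
R5 ← R5 − (64/31)·R2: [0, 0, -265/31, 781/31, -147/31]
R4 ← R4 + (419/225)·R3: [0, 0, 0, -956/25, 962/25]
R5 ← R5 + (53/45)·R3: [0, 0, 0, 8/5, 84/5]
R5 ← R5 + (10/239)·R4: [0, 0, 0, 0, 4400/239]
5 pivots among 5 columns.
Every column is a pivot column, so the columns are linearly independent.

yes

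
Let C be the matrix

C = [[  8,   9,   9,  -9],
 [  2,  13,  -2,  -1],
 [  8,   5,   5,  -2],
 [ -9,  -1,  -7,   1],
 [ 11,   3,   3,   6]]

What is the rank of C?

Row reduce to echelon form.
R2 ← R2 − (1/4)·R1: [0, 43/4, -17/4, 5/4]
R3 ← R3 − R1: [0, -4, -4, 7]
R4 ← R4 + (9/8)·R1: [0, 73/8, 25/8, -73/8]
R5 ← R5 − (11/8)·R1: [0, -75/8, -75/8, 147/8]
R3 ← R3 + (16/43)·R2: [0, 0, -240/43, 321/43]
R4 ← R4 − (73/86)·R2: [0, 0, 579/86, -438/43]
R5 ← R5 + (75/86)·R2: [0, 0, -1125/86, 837/43]
R4 ← R4 + (193/160)·R3: [0, 0, 0, -189/160]
R5 ← R5 − (75/32)·R3: [0, 0, 0, 63/32]
R5 ← R5 + (5/3)·R4: [0, 0, 0, 0]
Echelon form has 4 nonzero rows, so rank(C) = 4.

4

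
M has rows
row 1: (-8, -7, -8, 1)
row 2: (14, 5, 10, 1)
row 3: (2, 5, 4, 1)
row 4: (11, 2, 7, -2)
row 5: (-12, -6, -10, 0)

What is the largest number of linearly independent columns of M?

Row reduce to echelon form.
R2 ← R2 + (7/4)·R1: [0, -29/4, -4, 11/4]
R3 ← R3 + (1/4)·R1: [0, 13/4, 2, 5/4]
R4 ← R4 + (11/8)·R1: [0, -61/8, -4, -5/8]
R5 ← R5 − (3/2)·R1: [0, 9/2, 2, -3/2]
R3 ← R3 + (13/29)·R2: [0, 0, 6/29, 72/29]
R4 ← R4 − (61/58)·R2: [0, 0, 6/29, -102/29]
R5 ← R5 + (18/29)·R2: [0, 0, -14/29, 6/29]
R4 ← R4 − R3: [0, 0, 0, -6]
R5 ← R5 + (7/3)·R3: [0, 0, 0, 6]
R5 ← R5 + R4: [0, 0, 0, 0]
Echelon form has 4 nonzero rows, so rank(M) = 4.
The rank gives the maximum number of linearly independent columns: 4.

4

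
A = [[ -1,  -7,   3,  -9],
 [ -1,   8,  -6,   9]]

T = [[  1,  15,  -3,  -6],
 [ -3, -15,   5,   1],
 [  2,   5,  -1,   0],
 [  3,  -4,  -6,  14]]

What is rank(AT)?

2

First compute AT:
[[ -1, 141,  19, -127],
 [-10, -201,  -5, 140]]
Now row reduce the product.
R2 ← R2 − (10)·R1: [0, -1611, -195, 1410]
2 nonzero rows, so rank(AT) = 2.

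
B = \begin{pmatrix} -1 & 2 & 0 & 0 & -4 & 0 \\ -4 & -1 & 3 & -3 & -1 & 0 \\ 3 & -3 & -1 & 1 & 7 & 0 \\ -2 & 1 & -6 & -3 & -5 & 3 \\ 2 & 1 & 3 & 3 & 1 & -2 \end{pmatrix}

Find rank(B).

Row reduce to echelon form.
R2 ← R2 − (4)·R1: [0, -9, 3, -3, 15, 0]
R3 ← R3 + (3)·R1: [0, 3, -1, 1, -5, 0]
R4 ← R4 − (2)·R1: [0, -3, -6, -3, 3, 3]
R5 ← R5 + (2)·R1: [0, 5, 3, 3, -7, -2]
R3 ← R3 + (1/3)·R2: [0, 0, 0, 0, 0, 0]
R4 ← R4 − (1/3)·R2: [0, 0, -7, -2, -2, 3]
R5 ← R5 + (5/9)·R2: [0, 0, 14/3, 4/3, 4/3, -2]
Swap R3 ↔ R4
R5 ← R5 + (2/3)·R3: [0, 0, 0, 0, 0, 0]
Echelon form has 3 nonzero rows, so rank(B) = 3.

3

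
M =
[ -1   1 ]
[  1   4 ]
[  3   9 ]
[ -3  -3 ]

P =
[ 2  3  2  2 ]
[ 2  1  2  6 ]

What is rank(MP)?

First compute MP:
[[  0,  -2,   0,   4],
 [ 10,   7,  10,  26],
 [ 24,  18,  24,  60],
 [-12, -12, -12, -24]]
Now row reduce the product.
Swap R1 ↔ R2
R3 ← R3 − (12/5)·R1: [0, 6/5, 0, -12/5]
R4 ← R4 + (6/5)·R1: [0, -18/5, 0, 36/5]
R3 ← R3 + (3/5)·R2: [0, 0, 0, 0]
R4 ← R4 − (9/5)·R2: [0, 0, 0, 0]
2 nonzero rows, so rank(MP) = 2.

2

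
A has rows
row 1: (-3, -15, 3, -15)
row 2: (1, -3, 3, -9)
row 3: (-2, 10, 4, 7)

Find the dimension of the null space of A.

Row reduce to echelon form.
R2 ← R2 + (1/3)·R1: [0, -8, 4, -14]
R3 ← R3 − (2/3)·R1: [0, 20, 2, 17]
R3 ← R3 + (5/2)·R2: [0, 0, 12, -18]
3 nonzero rows, so rank(A) = 3.
A has 4 columns; by rank–nullity, nullity = 4 − 3 = 1.

1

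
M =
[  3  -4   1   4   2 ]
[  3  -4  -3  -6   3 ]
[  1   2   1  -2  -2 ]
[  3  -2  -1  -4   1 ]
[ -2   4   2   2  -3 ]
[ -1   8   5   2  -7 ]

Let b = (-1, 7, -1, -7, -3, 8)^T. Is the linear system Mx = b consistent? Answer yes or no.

Row reduce the augmented matrix [M | b].
R2 ← R2 − R1: [0, 0, -4, -10, 1, 8]
R3 ← R3 − (1/3)·R1: [0, 10/3, 2/3, -10/3, -8/3, -2/3]
R4 ← R4 − R1: [0, 2, -2, -8, -1, -6]
R5 ← R5 + (2/3)·R1: [0, 4/3, 8/3, 14/3, -5/3, -11/3]
R6 ← R6 + (1/3)·R1: [0, 20/3, 16/3, 10/3, -19/3, 23/3]
Swap R2 ↔ R3
R4 ← R4 − (3/5)·R2: [0, 0, -12/5, -6, 3/5, -28/5]
R5 ← R5 − (2/5)·R2: [0, 0, 12/5, 6, -3/5, -17/5]
R6 ← R6 − (2)·R2: [0, 0, 4, 10, -1, 9]
R4 ← R4 − (3/5)·R3: [0, 0, 0, 0, 0, -52/5]
R5 ← R5 + (3/5)·R3: [0, 0, 0, 0, 0, 7/5]
R6 ← R6 + R3: [0, 0, 0, 0, 0, 17]
R5 ← R5 + (7/52)·R4: [0, 0, 0, 0, 0, 0]
R6 ← R6 + (85/52)·R4: [0, 0, 0, 0, 0, 0]
The echelon form has 4 nonzero rows; the last pivot sits in the augmented column, so rank(M) = 3 but rank([M|b]) = 4.
Since the ranks differ, the system is inconsistent.

no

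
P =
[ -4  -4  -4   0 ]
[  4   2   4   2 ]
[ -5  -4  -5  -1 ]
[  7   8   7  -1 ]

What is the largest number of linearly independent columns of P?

2

Row reduce to echelon form.
R2 ← R2 + R1: [0, -2, 0, 2]
R3 ← R3 − (5/4)·R1: [0, 1, 0, -1]
R4 ← R4 + (7/4)·R1: [0, 1, 0, -1]
R3 ← R3 + (1/2)·R2: [0, 0, 0, 0]
R4 ← R4 + (1/2)·R2: [0, 0, 0, 0]
Echelon form has 2 nonzero rows, so rank(P) = 2.
The rank gives the maximum number of linearly independent columns: 2.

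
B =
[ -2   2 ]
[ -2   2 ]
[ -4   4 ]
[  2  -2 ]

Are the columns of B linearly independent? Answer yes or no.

no

Row reduce B to echelon form.
R2 ← R2 − R1: [0, 0]
R3 ← R3 − (2)·R1: [0, 0]
R4 ← R4 + R1: [0, 0]
1 pivot among 2 columns.
Only 1 < 2 pivot columns, so the columns are linearly dependent.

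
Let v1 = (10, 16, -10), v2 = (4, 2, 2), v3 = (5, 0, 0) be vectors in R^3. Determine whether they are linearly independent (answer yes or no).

Form the matrix with these vectors as rows and row reduce.
R2 ← R2 − (2/5)·R1: [0, -22/5, 6]
R3 ← R3 − (1/2)·R1: [0, -8, 5]
R3 ← R3 − (20/11)·R2: [0, 0, -65/11]
3 nonzero rows, so the 3 vectors span a space of dimension 3.
Since 3 = 3, the vectors are linearly independent.

yes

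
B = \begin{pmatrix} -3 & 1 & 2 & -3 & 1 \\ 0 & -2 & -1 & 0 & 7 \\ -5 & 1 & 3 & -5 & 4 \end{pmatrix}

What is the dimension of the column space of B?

Row reduce to echelon form.
R3 ← R3 − (5/3)·R1: [0, -2/3, -1/3, 0, 7/3]
R3 ← R3 − (1/3)·R2: [0, 0, 0, 0, 0]
Echelon form has 2 nonzero rows, so rank(B) = 2.
The column space has dimension equal to the rank: 2.

2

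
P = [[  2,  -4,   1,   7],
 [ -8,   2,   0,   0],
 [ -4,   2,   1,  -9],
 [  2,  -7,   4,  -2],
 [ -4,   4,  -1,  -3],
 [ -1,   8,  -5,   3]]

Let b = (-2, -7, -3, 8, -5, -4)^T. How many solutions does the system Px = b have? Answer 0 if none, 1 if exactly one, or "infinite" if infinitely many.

Row reduce the augmented matrix [P | b].
R2 ← R2 + (4)·R1: [0, -14, 4, 28, -15]
R3 ← R3 + (2)·R1: [0, -6, 3, 5, -7]
R4 ← R4 − R1: [0, -3, 3, -9, 10]
R5 ← R5 + (2)·R1: [0, -4, 1, 11, -9]
R6 ← R6 + (1/2)·R1: [0, 6, -9/2, 13/2, -5]
R3 ← R3 − (3/7)·R2: [0, 0, 9/7, -7, -4/7]
R4 ← R4 − (3/14)·R2: [0, 0, 15/7, -15, 185/14]
R5 ← R5 − (2/7)·R2: [0, 0, -1/7, 3, -33/7]
R6 ← R6 + (3/7)·R2: [0, 0, -39/14, 37/2, -80/7]
R4 ← R4 − (5/3)·R3: [0, 0, 0, -10/3, 85/6]
R5 ← R5 + (1/9)·R3: [0, 0, 0, 20/9, -43/9]
R6 ← R6 + (13/6)·R3: [0, 0, 0, 10/3, -38/3]
R5 ← R5 + (2/3)·R4: [0, 0, 0, 0, 14/3]
R6 ← R6 + R4: [0, 0, 0, 0, 3/2]
R6 ← R6 − (9/28)·R5: [0, 0, 0, 0, 0]
The echelon form has 5 nonzero rows; the last pivot sits in the augmented column, so rank(P) = 4 but rank([P|b]) = 5.
Since the ranks differ, the system is inconsistent.
It has no solutions.

0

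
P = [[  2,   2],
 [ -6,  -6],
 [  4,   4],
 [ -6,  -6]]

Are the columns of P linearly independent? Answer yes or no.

Row reduce P to echelon form.
R2 ← R2 + (3)·R1: [0, 0]
R3 ← R3 − (2)·R1: [0, 0]
R4 ← R4 + (3)·R1: [0, 0]
1 pivot among 2 columns.
Only 1 < 2 pivot columns, so the columns are linearly dependent.

no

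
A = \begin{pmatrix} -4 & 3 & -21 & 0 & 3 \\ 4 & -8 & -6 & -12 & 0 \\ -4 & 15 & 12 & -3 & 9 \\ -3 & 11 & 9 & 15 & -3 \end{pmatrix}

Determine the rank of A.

Row reduce to echelon form.
R2 ← R2 + R1: [0, -5, -27, -12, 3]
R3 ← R3 − R1: [0, 12, 33, -3, 6]
R4 ← R4 − (3/4)·R1: [0, 35/4, 99/4, 15, -21/4]
R3 ← R3 + (12/5)·R2: [0, 0, -159/5, -159/5, 66/5]
R4 ← R4 + (7/4)·R2: [0, 0, -45/2, -6, 0]
R4 ← R4 − (75/106)·R3: [0, 0, 0, 33/2, -495/53]
Echelon form has 4 nonzero rows, so rank(A) = 4.

4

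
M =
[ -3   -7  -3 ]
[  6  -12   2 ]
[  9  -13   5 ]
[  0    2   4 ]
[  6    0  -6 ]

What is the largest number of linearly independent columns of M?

Row reduce to echelon form.
R2 ← R2 + (2)·R1: [0, -26, -4]
R3 ← R3 + (3)·R1: [0, -34, -4]
R5 ← R5 + (2)·R1: [0, -14, -12]
R3 ← R3 − (17/13)·R2: [0, 0, 16/13]
R4 ← R4 + (1/13)·R2: [0, 0, 48/13]
R5 ← R5 − (7/13)·R2: [0, 0, -128/13]
R4 ← R4 − (3)·R3: [0, 0, 0]
R5 ← R5 + (8)·R3: [0, 0, 0]
Echelon form has 3 nonzero rows, so rank(M) = 3.
The rank gives the maximum number of linearly independent columns: 3.

3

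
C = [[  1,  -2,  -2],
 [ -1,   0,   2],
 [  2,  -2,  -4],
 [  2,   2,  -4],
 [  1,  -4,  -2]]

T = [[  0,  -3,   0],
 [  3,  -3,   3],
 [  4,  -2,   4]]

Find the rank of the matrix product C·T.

2

First compute CT:
[[-14,   7, -14],
 [  8,  -1,   8],
 [-22,   8, -22],
 [-10,  -4, -10],
 [-20,  13, -20]]
Now row reduce the product.
R2 ← R2 + (4/7)·R1: [0, 3, 0]
R3 ← R3 − (11/7)·R1: [0, -3, 0]
R4 ← R4 − (5/7)·R1: [0, -9, 0]
R5 ← R5 − (10/7)·R1: [0, 3, 0]
R3 ← R3 + R2: [0, 0, 0]
R4 ← R4 + (3)·R2: [0, 0, 0]
R5 ← R5 − R2: [0, 0, 0]
2 nonzero rows, so rank(CT) = 2.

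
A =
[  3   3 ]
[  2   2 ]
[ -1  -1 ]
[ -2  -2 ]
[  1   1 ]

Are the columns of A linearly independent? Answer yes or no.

no

Row reduce A to echelon form.
R2 ← R2 − (2/3)·R1: [0, 0]
R3 ← R3 + (1/3)·R1: [0, 0]
R4 ← R4 + (2/3)·R1: [0, 0]
R5 ← R5 − (1/3)·R1: [0, 0]
1 pivot among 2 columns.
Only 1 < 2 pivot columns, so the columns are linearly dependent.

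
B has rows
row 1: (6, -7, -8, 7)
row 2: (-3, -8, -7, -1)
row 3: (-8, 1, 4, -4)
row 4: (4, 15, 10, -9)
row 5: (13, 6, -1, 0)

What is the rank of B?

3

Row reduce to echelon form.
R2 ← R2 + (1/2)·R1: [0, -23/2, -11, 5/2]
R3 ← R3 + (4/3)·R1: [0, -25/3, -20/3, 16/3]
R4 ← R4 − (2/3)·R1: [0, 59/3, 46/3, -41/3]
R5 ← R5 − (13/6)·R1: [0, 127/6, 49/3, -91/6]
R3 ← R3 − (50/69)·R2: [0, 0, 30/23, 81/23]
R4 ← R4 + (118/69)·R2: [0, 0, -80/23, -216/23]
R5 ← R5 + (127/69)·R2: [0, 0, -90/23, -243/23]
R4 ← R4 + (8/3)·R3: [0, 0, 0, 0]
R5 ← R5 + (3)·R3: [0, 0, 0, 0]
Echelon form has 3 nonzero rows, so rank(B) = 3.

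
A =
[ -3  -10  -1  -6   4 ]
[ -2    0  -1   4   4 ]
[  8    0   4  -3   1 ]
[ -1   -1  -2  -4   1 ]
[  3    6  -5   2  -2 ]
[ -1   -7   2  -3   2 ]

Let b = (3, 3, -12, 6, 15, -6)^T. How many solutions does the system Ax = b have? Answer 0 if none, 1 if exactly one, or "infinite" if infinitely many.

1

Row reduce the augmented matrix [A | b].
R2 ← R2 − (2/3)·R1: [0, 20/3, -1/3, 8, 4/3, 1]
R3 ← R3 + (8/3)·R1: [0, -80/3, 4/3, -19, 35/3, -4]
R4 ← R4 − (1/3)·R1: [0, 7/3, -5/3, -2, -1/3, 5]
R5 ← R5 + R1: [0, -4, -6, -4, 2, 18]
R6 ← R6 − (1/3)·R1: [0, -11/3, 7/3, -1, 2/3, -7]
R3 ← R3 + (4)·R2: [0, 0, 0, 13, 17, 0]
R4 ← R4 − (7/20)·R2: [0, 0, -31/20, -24/5, -4/5, 93/20]
R5 ← R5 + (3/5)·R2: [0, 0, -31/5, 4/5, 14/5, 93/5]
R6 ← R6 + (11/20)·R2: [0, 0, 43/20, 17/5, 7/5, -129/20]
Swap R3 ↔ R4
R5 ← R5 − (4)·R3: [0, 0, 0, 20, 6, 0]
R6 ← R6 + (43/31)·R3: [0, 0, 0, -101/31, 9/31, 0]
R5 ← R5 − (20/13)·R4: [0, 0, 0, 0, -262/13, 0]
R6 ← R6 + (101/403)·R4: [0, 0, 0, 0, 1834/403, 0]
R6 ← R6 + (7/31)·R5: [0, 0, 0, 0, 0, 0]
The echelon form has 5 nonzero rows, and every pivot lies in the first 5 columns, so rank(A) = rank([A|b]) = 5.
The system is consistent.
rank = 5 = number of unknowns, so the solution is unique.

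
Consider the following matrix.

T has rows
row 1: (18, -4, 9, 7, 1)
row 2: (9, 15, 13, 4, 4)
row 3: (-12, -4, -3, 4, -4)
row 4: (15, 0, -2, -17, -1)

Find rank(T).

Row reduce to echelon form.
R2 ← R2 − (1/2)·R1: [0, 17, 17/2, 1/2, 7/2]
R3 ← R3 + (2/3)·R1: [0, -20/3, 3, 26/3, -10/3]
R4 ← R4 − (5/6)·R1: [0, 10/3, -19/2, -137/6, -11/6]
R3 ← R3 + (20/51)·R2: [0, 0, 19/3, 452/51, -100/51]
R4 ← R4 − (10/51)·R2: [0, 0, -67/6, -2339/102, -257/102]
R4 ← R4 + (67/38)·R3: [0, 0, 0, -4719/646, -3861/646]
Echelon form has 4 nonzero rows, so rank(T) = 4.

4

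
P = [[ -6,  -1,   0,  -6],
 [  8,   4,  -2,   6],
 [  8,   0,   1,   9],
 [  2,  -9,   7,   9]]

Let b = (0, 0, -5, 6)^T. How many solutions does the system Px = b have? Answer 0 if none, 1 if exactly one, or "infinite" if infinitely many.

Row reduce the augmented matrix [P | b].
R2 ← R2 + (4/3)·R1: [0, 8/3, -2, -2, 0]
R3 ← R3 + (4/3)·R1: [0, -4/3, 1, 1, -5]
R4 ← R4 + (1/3)·R1: [0, -28/3, 7, 7, 6]
R3 ← R3 + (1/2)·R2: [0, 0, 0, 0, -5]
R4 ← R4 + (7/2)·R2: [0, 0, 0, 0, 6]
R4 ← R4 + (6/5)·R3: [0, 0, 0, 0, 0]
The echelon form has 3 nonzero rows; the last pivot sits in the augmented column, so rank(P) = 2 but rank([P|b]) = 3.
Since the ranks differ, the system is inconsistent.
It has no solutions.

0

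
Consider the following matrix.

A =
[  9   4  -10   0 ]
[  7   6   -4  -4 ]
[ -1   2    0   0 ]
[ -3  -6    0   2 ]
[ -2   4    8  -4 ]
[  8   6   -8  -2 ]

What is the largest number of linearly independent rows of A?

Row reduce to echelon form.
R2 ← R2 − (7/9)·R1: [0, 26/9, 34/9, -4]
R3 ← R3 + (1/9)·R1: [0, 22/9, -10/9, 0]
R4 ← R4 + (1/3)·R1: [0, -14/3, -10/3, 2]
R5 ← R5 + (2/9)·R1: [0, 44/9, 52/9, -4]
R6 ← R6 − (8/9)·R1: [0, 22/9, 8/9, -2]
R3 ← R3 − (11/13)·R2: [0, 0, -56/13, 44/13]
R4 ← R4 + (21/13)·R2: [0, 0, 36/13, -58/13]
R5 ← R5 − (22/13)·R2: [0, 0, -8/13, 36/13]
R6 ← R6 − (11/13)·R2: [0, 0, -30/13, 18/13]
R4 ← R4 + (9/14)·R3: [0, 0, 0, -16/7]
R5 ← R5 − (1/7)·R3: [0, 0, 0, 16/7]
R6 ← R6 − (15/28)·R3: [0, 0, 0, -3/7]
R5 ← R5 + R4: [0, 0, 0, 0]
R6 ← R6 − (3/16)·R4: [0, 0, 0, 0]
Echelon form has 4 nonzero rows, so rank(A) = 4.
The rank gives the maximum number of linearly independent rows: 4.

4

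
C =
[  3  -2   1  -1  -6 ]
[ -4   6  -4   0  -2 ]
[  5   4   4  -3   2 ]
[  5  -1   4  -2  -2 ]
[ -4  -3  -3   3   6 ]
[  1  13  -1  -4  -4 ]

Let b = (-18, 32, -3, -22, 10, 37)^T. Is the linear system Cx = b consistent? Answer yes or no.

yes

Row reduce the augmented matrix [C | b].
R2 ← R2 + (4/3)·R1: [0, 10/3, -8/3, -4/3, -10, 8]
R3 ← R3 − (5/3)·R1: [0, 22/3, 7/3, -4/3, 12, 27]
R4 ← R4 − (5/3)·R1: [0, 7/3, 7/3, -1/3, 8, 8]
R5 ← R5 + (4/3)·R1: [0, -17/3, -5/3, 5/3, -2, -14]
R6 ← R6 − (1/3)·R1: [0, 41/3, -4/3, -11/3, -2, 43]
R3 ← R3 − (11/5)·R2: [0, 0, 41/5, 8/5, 34, 47/5]
R4 ← R4 − (7/10)·R2: [0, 0, 21/5, 3/5, 15, 12/5]
R5 ← R5 + (17/10)·R2: [0, 0, -31/5, -3/5, -19, -2/5]
R6 ← R6 − (41/10)·R2: [0, 0, 48/5, 9/5, 39, 51/5]
R4 ← R4 − (21/41)·R3: [0, 0, 0, -9/41, -99/41, -99/41]
R5 ← R5 + (31/41)·R3: [0, 0, 0, 25/41, 275/41, 275/41]
R6 ← R6 − (48/41)·R3: [0, 0, 0, -3/41, -33/41, -33/41]
R5 ← R5 + (25/9)·R4: [0, 0, 0, 0, 0, 0]
R6 ← R6 − (1/3)·R4: [0, 0, 0, 0, 0, 0]
The echelon form has 4 nonzero rows, and every pivot lies in the first 5 columns, so rank(C) = rank([C|b]) = 4.
The system is consistent.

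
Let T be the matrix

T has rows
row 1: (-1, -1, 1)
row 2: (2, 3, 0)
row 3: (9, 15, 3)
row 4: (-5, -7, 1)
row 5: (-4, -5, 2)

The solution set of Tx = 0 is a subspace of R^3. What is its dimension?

1

Row reduce to echelon form.
R2 ← R2 + (2)·R1: [0, 1, 2]
R3 ← R3 + (9)·R1: [0, 6, 12]
R4 ← R4 − (5)·R1: [0, -2, -4]
R5 ← R5 − (4)·R1: [0, -1, -2]
R3 ← R3 − (6)·R2: [0, 0, 0]
R4 ← R4 + (2)·R2: [0, 0, 0]
R5 ← R5 + R2: [0, 0, 0]
2 nonzero rows, so rank(T) = 2.
T has 3 columns; by rank–nullity, nullity = 3 − 2 = 1.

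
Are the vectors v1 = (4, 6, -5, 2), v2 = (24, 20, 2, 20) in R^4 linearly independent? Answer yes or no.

yes

Form the matrix with these vectors as rows and row reduce.
R2 ← R2 − (6)·R1: [0, -16, 32, 8]
2 nonzero rows, so the 2 vectors span a space of dimension 2.
Since 2 = 2, the vectors are linearly independent.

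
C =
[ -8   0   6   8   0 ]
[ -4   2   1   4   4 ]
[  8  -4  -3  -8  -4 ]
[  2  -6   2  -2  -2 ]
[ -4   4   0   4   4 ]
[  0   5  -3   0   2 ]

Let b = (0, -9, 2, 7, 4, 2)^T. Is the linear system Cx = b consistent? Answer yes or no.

no

Row reduce the augmented matrix [C | b].
R2 ← R2 − (1/2)·R1: [0, 2, -2, 0, 4, -9]
R3 ← R3 + R1: [0, -4, 3, 0, -4, 2]
R4 ← R4 + (1/4)·R1: [0, -6, 7/2, 0, -2, 7]
R5 ← R5 − (1/2)·R1: [0, 4, -3, 0, 4, 4]
R3 ← R3 + (2)·R2: [0, 0, -1, 0, 4, -16]
R4 ← R4 + (3)·R2: [0, 0, -5/2, 0, 10, -20]
R5 ← R5 − (2)·R2: [0, 0, 1, 0, -4, 22]
R6 ← R6 − (5/2)·R2: [0, 0, 2, 0, -8, 49/2]
R4 ← R4 − (5/2)·R3: [0, 0, 0, 0, 0, 20]
R5 ← R5 + R3: [0, 0, 0, 0, 0, 6]
R6 ← R6 + (2)·R3: [0, 0, 0, 0, 0, -15/2]
R5 ← R5 − (3/10)·R4: [0, 0, 0, 0, 0, 0]
R6 ← R6 + (3/8)·R4: [0, 0, 0, 0, 0, 0]
The echelon form has 4 nonzero rows; the last pivot sits in the augmented column, so rank(C) = 3 but rank([C|b]) = 4.
Since the ranks differ, the system is inconsistent.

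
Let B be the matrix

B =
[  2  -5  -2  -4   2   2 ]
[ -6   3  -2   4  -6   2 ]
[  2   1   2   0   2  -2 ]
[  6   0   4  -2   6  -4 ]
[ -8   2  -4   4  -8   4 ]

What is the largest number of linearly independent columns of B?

Row reduce to echelon form.
R2 ← R2 + (3)·R1: [0, -12, -8, -8, 0, 8]
R3 ← R3 − R1: [0, 6, 4, 4, 0, -4]
R4 ← R4 − (3)·R1: [0, 15, 10, 10, 0, -10]
R5 ← R5 + (4)·R1: [0, -18, -12, -12, 0, 12]
R3 ← R3 + (1/2)·R2: [0, 0, 0, 0, 0, 0]
R4 ← R4 + (5/4)·R2: [0, 0, 0, 0, 0, 0]
R5 ← R5 − (3/2)·R2: [0, 0, 0, 0, 0, 0]
Echelon form has 2 nonzero rows, so rank(B) = 2.
The rank gives the maximum number of linearly independent columns: 2.

2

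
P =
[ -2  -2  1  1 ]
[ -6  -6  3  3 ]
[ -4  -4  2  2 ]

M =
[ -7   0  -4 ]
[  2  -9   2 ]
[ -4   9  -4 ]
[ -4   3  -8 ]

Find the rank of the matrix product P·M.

First compute PM:
[[  2,  30,  -8],
 [  6,  90, -24],
 [  4,  60, -16]]
Now row reduce the product.
R2 ← R2 − (3)·R1: [0, 0, 0]
R3 ← R3 − (2)·R1: [0, 0, 0]
1 nonzero row, so rank(PM) = 1.

1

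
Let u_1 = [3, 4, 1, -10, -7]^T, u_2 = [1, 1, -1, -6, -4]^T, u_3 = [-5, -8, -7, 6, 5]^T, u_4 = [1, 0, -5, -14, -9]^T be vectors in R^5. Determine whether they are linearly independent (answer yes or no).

Form the matrix with these vectors as rows and row reduce.
R2 ← R2 − (1/3)·R1: [0, -1/3, -4/3, -8/3, -5/3]
R3 ← R3 + (5/3)·R1: [0, -4/3, -16/3, -32/3, -20/3]
R4 ← R4 − (1/3)·R1: [0, -4/3, -16/3, -32/3, -20/3]
R3 ← R3 − (4)·R2: [0, 0, 0, 0, 0]
R4 ← R4 − (4)·R2: [0, 0, 0, 0, 0]
2 nonzero rows, so the 4 vectors span a space of dimension 2.
Since 2 < 4, the vectors are linearly dependent.

no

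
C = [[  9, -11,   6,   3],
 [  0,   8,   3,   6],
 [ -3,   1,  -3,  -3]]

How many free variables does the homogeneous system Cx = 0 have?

Row reduce to echelon form.
R3 ← R3 + (1/3)·R1: [0, -8/3, -1, -2]
R3 ← R3 + (1/3)·R2: [0, 0, 0, 0]
2 nonzero rows, so rank(C) = 2.
C has 4 columns; by rank–nullity, nullity = 4 − 2 = 2.

2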